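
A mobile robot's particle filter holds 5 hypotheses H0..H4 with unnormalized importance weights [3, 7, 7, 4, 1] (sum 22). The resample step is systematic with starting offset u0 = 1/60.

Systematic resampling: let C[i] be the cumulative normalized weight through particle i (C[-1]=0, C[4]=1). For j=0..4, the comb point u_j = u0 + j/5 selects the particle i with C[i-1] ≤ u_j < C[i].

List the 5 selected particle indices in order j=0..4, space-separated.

C = [3/22, 5/11, 17/22, 21/22, 1]
j=0: u_0=1/60 ∈ [0, 3/22) → index 0
j=1: u_1=13/60 ∈ [3/22, 5/11) → index 1
j=2: u_2=5/12 ∈ [3/22, 5/11) → index 1
j=3: u_3=37/60 ∈ [5/11, 17/22) → index 2
j=4: u_4=49/60 ∈ [17/22, 21/22) → index 3

0 1 1 2 3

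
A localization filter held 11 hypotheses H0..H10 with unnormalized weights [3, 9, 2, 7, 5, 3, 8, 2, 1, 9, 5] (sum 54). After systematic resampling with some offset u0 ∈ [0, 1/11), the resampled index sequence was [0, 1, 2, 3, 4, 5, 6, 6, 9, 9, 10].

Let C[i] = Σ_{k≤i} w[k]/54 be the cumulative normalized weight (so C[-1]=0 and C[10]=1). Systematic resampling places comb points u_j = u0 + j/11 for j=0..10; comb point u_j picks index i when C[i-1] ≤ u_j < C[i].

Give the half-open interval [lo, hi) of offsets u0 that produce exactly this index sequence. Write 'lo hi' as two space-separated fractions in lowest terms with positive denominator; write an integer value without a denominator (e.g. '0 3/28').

4/99 29/594

C = [1/18, 2/9, 7/27, 7/18, 13/27, 29/54, 37/54, 13/18, 20/27, 49/54, 1]
j=0 picked index 0: u0 ∈ [0, 1/18)
j=1 picked index 1: u0 ∈ [-7/198, 13/99)
j=2 picked index 2: u0 ∈ [4/99, 23/297)
j=3 picked index 3: u0 ∈ [-4/297, 23/198)
j=4 picked index 4: u0 ∈ [5/198, 35/297)
j=5 picked index 5: u0 ∈ [8/297, 49/594)
j=6 picked index 6: u0 ∈ [-5/594, 83/594)
j=7 picked index 6: u0 ∈ [-59/594, 29/594)
j=8 picked index 9: u0 ∈ [4/297, 107/594)
j=9 picked index 9: u0 ∈ [-23/297, 53/594)
j=10 picked index 10: u0 ∈ [-1/594, 1/11)
intersection: [4/99, 29/594)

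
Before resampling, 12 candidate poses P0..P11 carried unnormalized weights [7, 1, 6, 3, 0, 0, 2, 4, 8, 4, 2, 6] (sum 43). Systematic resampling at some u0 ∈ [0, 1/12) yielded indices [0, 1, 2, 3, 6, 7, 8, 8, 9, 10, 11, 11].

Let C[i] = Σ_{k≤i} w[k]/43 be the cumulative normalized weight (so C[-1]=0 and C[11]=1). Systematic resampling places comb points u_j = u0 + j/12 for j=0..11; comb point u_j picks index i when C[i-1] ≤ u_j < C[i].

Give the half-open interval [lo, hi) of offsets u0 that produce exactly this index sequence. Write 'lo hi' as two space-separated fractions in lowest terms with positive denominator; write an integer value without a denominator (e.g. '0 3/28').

41/516 1/12

C = [7/43, 8/43, 14/43, 17/43, 17/43, 17/43, 19/43, 23/43, 31/43, 35/43, 37/43, 1]
j=0 picked index 0: u0 ∈ [0, 7/43)
j=1 picked index 1: u0 ∈ [41/516, 53/516)
j=2 picked index 2: u0 ∈ [5/258, 41/258)
j=3 picked index 3: u0 ∈ [13/172, 25/172)
j=4 picked index 6: u0 ∈ [8/129, 14/129)
j=5 picked index 7: u0 ∈ [13/516, 61/516)
j=6 picked index 8: u0 ∈ [3/86, 19/86)
j=7 picked index 8: u0 ∈ [-25/516, 71/516)
j=8 picked index 9: u0 ∈ [7/129, 19/129)
j=9 picked index 10: u0 ∈ [11/172, 19/172)
j=10 picked index 11: u0 ∈ [7/258, 1/6)
j=11 picked index 11: u0 ∈ [-29/516, 1/12)
intersection: [41/516, 1/12)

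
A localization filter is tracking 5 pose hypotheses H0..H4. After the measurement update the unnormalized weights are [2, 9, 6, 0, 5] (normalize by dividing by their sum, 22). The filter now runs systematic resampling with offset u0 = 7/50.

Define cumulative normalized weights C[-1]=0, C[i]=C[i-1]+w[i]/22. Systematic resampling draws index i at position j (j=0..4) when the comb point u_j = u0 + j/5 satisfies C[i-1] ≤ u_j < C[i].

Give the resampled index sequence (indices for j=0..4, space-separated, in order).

1 1 2 2 4

C = [1/11, 1/2, 17/22, 17/22, 1]
j=0: u_0=7/50 ∈ [1/11, 1/2) → index 1
j=1: u_1=17/50 ∈ [1/11, 1/2) → index 1
j=2: u_2=27/50 ∈ [1/2, 17/22) → index 2
j=3: u_3=37/50 ∈ [1/2, 17/22) → index 2
j=4: u_4=47/50 ∈ [17/22, 1) → index 4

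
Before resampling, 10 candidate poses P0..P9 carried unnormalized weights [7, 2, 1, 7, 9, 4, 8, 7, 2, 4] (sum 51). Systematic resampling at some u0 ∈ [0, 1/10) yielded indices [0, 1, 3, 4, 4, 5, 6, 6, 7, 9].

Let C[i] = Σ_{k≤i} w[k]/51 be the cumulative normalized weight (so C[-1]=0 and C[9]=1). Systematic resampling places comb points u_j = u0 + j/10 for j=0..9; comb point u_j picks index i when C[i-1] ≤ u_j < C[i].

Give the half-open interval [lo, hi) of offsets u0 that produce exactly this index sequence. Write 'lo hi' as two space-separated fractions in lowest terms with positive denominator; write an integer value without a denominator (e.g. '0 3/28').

C = [7/51, 3/17, 10/51, 1/3, 26/51, 10/17, 38/51, 15/17, 47/51, 1]
j=0 picked index 0: u0 ∈ [0, 7/51)
j=1 picked index 1: u0 ∈ [19/510, 13/170)
j=2 picked index 3: u0 ∈ [-1/255, 2/15)
j=3 picked index 4: u0 ∈ [1/30, 107/510)
j=4 picked index 4: u0 ∈ [-1/15, 28/255)
j=5 picked index 5: u0 ∈ [1/102, 3/34)
j=6 picked index 6: u0 ∈ [-1/85, 37/255)
j=7 picked index 6: u0 ∈ [-19/170, 23/510)
j=8 picked index 7: u0 ∈ [-14/255, 7/85)
j=9 picked index 9: u0 ∈ [11/510, 1/10)
intersection: [19/510, 23/510)

19/510 23/510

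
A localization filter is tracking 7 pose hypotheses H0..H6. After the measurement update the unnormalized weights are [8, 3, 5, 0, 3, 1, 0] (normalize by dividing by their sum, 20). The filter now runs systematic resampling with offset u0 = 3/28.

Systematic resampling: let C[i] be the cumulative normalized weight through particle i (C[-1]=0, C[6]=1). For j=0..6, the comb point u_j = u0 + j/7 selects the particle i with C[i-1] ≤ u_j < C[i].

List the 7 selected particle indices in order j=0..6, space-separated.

0 0 0 1 2 4 5

C = [2/5, 11/20, 4/5, 4/5, 19/20, 1, 1]
j=0: u_0=3/28 ∈ [0, 2/5) → index 0
j=1: u_1=1/4 ∈ [0, 2/5) → index 0
j=2: u_2=11/28 ∈ [0, 2/5) → index 0
j=3: u_3=15/28 ∈ [2/5, 11/20) → index 1
j=4: u_4=19/28 ∈ [11/20, 4/5) → index 2
j=5: u_5=23/28 ∈ [4/5, 19/20) → index 4
j=6: u_6=27/28 ∈ [19/20, 1) → index 5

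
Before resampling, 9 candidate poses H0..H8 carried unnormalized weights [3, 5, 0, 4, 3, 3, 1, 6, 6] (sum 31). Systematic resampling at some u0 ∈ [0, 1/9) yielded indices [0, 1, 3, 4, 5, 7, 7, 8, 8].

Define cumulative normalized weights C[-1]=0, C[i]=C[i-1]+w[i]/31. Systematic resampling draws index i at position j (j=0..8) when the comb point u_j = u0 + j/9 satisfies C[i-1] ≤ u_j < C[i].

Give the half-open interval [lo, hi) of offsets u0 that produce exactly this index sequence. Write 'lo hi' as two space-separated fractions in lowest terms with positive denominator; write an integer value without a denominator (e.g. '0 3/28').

C = [3/31, 8/31, 8/31, 12/31, 15/31, 18/31, 19/31, 25/31, 1]
j=0 picked index 0: u0 ∈ [0, 3/31)
j=1 picked index 1: u0 ∈ [-4/279, 41/279)
j=2 picked index 3: u0 ∈ [10/279, 46/279)
j=3 picked index 4: u0 ∈ [5/93, 14/93)
j=4 picked index 5: u0 ∈ [11/279, 38/279)
j=5 picked index 7: u0 ∈ [16/279, 70/279)
j=6 picked index 7: u0 ∈ [-5/93, 13/93)
j=7 picked index 8: u0 ∈ [8/279, 2/9)
j=8 picked index 8: u0 ∈ [-23/279, 1/9)
intersection: [16/279, 3/31)

16/279 3/31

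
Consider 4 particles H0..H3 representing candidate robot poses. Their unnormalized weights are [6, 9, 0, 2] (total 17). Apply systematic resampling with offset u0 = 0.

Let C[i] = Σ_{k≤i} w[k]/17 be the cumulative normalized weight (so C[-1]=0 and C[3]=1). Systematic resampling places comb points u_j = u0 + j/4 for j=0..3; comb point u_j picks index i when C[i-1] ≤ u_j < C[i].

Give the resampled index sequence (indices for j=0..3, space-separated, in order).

C = [6/17, 15/17, 15/17, 1]
j=0: u_0=0 ∈ [0, 6/17) → index 0
j=1: u_1=1/4 ∈ [0, 6/17) → index 0
j=2: u_2=1/2 ∈ [6/17, 15/17) → index 1
j=3: u_3=3/4 ∈ [6/17, 15/17) → index 1

0 0 1 1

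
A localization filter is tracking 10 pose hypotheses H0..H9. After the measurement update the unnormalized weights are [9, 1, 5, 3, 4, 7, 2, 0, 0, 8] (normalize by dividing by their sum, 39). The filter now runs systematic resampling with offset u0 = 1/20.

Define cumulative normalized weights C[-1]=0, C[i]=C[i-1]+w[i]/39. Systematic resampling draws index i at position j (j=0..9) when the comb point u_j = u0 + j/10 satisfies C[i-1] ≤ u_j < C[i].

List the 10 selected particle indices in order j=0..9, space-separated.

C = [3/13, 10/39, 5/13, 6/13, 22/39, 29/39, 31/39, 31/39, 31/39, 1]
j=0: u_0=1/20 ∈ [0, 3/13) → index 0
j=1: u_1=3/20 ∈ [0, 3/13) → index 0
j=2: u_2=1/4 ∈ [3/13, 10/39) → index 1
j=3: u_3=7/20 ∈ [10/39, 5/13) → index 2
j=4: u_4=9/20 ∈ [5/13, 6/13) → index 3
j=5: u_5=11/20 ∈ [6/13, 22/39) → index 4
j=6: u_6=13/20 ∈ [22/39, 29/39) → index 5
j=7: u_7=3/4 ∈ [29/39, 31/39) → index 6
j=8: u_8=17/20 ∈ [31/39, 1) → index 9
j=9: u_9=19/20 ∈ [31/39, 1) → index 9

0 0 1 2 3 4 5 6 9 9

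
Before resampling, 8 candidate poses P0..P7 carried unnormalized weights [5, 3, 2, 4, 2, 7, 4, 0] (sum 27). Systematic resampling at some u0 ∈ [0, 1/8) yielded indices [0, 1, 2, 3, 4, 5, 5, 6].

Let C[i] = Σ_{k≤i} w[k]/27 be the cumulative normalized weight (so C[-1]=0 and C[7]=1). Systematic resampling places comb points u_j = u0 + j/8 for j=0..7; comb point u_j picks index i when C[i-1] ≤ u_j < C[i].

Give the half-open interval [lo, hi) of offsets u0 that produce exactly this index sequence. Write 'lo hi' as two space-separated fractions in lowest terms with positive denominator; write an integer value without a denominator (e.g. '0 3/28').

13/216 5/54

C = [5/27, 8/27, 10/27, 14/27, 16/27, 23/27, 1, 1]
j=0 picked index 0: u0 ∈ [0, 5/27)
j=1 picked index 1: u0 ∈ [13/216, 37/216)
j=2 picked index 2: u0 ∈ [5/108, 13/108)
j=3 picked index 3: u0 ∈ [-1/216, 31/216)
j=4 picked index 4: u0 ∈ [1/54, 5/54)
j=5 picked index 5: u0 ∈ [-7/216, 49/216)
j=6 picked index 5: u0 ∈ [-17/108, 11/108)
j=7 picked index 6: u0 ∈ [-5/216, 1/8)
intersection: [13/216, 5/54)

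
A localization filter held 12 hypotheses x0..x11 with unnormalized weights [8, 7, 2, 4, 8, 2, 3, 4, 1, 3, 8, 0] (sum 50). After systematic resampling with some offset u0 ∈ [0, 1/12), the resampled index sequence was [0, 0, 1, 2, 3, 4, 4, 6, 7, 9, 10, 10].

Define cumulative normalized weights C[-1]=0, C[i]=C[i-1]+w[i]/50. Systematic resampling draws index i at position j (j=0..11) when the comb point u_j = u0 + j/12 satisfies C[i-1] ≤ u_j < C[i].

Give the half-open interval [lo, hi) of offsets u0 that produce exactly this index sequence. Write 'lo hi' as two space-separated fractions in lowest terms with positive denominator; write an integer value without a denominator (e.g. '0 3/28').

1/20 23/300

C = [4/25, 3/10, 17/50, 21/50, 29/50, 31/50, 17/25, 19/25, 39/50, 21/25, 1, 1]
j=0 picked index 0: u0 ∈ [0, 4/25)
j=1 picked index 0: u0 ∈ [-1/12, 23/300)
j=2 picked index 1: u0 ∈ [-1/150, 2/15)
j=3 picked index 2: u0 ∈ [1/20, 9/100)
j=4 picked index 3: u0 ∈ [1/150, 13/150)
j=5 picked index 4: u0 ∈ [1/300, 49/300)
j=6 picked index 4: u0 ∈ [-2/25, 2/25)
j=7 picked index 6: u0 ∈ [11/300, 29/300)
j=8 picked index 7: u0 ∈ [1/75, 7/75)
j=9 picked index 9: u0 ∈ [3/100, 9/100)
j=10 picked index 10: u0 ∈ [1/150, 1/6)
j=11 picked index 10: u0 ∈ [-23/300, 1/12)
intersection: [1/20, 23/300)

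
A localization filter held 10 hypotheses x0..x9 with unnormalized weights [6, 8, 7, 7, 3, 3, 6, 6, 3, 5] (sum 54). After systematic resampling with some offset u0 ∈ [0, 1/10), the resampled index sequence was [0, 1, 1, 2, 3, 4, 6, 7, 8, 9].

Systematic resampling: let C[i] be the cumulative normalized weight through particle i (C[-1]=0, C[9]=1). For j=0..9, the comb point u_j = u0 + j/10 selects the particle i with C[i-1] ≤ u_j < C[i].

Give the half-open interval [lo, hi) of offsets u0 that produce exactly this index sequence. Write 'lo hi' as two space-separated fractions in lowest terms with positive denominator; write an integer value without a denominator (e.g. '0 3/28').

7/135 8/135

C = [1/9, 7/27, 7/18, 14/27, 31/54, 17/27, 20/27, 23/27, 49/54, 1]
j=0 picked index 0: u0 ∈ [0, 1/9)
j=1 picked index 1: u0 ∈ [1/90, 43/270)
j=2 picked index 1: u0 ∈ [-4/45, 8/135)
j=3 picked index 2: u0 ∈ [-11/270, 4/45)
j=4 picked index 3: u0 ∈ [-1/90, 16/135)
j=5 picked index 4: u0 ∈ [1/54, 2/27)
j=6 picked index 6: u0 ∈ [4/135, 19/135)
j=7 picked index 7: u0 ∈ [11/270, 41/270)
j=8 picked index 8: u0 ∈ [7/135, 29/270)
j=9 picked index 9: u0 ∈ [1/135, 1/10)
intersection: [7/135, 8/135)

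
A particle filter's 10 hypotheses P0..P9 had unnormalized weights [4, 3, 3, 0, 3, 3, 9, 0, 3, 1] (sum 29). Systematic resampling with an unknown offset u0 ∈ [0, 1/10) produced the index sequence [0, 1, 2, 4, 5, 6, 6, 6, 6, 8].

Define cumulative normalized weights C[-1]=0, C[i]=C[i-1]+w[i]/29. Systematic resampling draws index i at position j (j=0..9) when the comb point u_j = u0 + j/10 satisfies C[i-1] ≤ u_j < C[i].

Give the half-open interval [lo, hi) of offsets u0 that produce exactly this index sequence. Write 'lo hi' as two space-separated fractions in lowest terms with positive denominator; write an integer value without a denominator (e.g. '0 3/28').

3/58 9/145

C = [4/29, 7/29, 10/29, 10/29, 13/29, 16/29, 25/29, 25/29, 28/29, 1]
j=0 picked index 0: u0 ∈ [0, 4/29)
j=1 picked index 1: u0 ∈ [11/290, 41/290)
j=2 picked index 2: u0 ∈ [6/145, 21/145)
j=3 picked index 4: u0 ∈ [13/290, 43/290)
j=4 picked index 5: u0 ∈ [7/145, 22/145)
j=5 picked index 6: u0 ∈ [3/58, 21/58)
j=6 picked index 6: u0 ∈ [-7/145, 38/145)
j=7 picked index 6: u0 ∈ [-43/290, 47/290)
j=8 picked index 6: u0 ∈ [-36/145, 9/145)
j=9 picked index 8: u0 ∈ [-11/290, 19/290)
intersection: [3/58, 9/145)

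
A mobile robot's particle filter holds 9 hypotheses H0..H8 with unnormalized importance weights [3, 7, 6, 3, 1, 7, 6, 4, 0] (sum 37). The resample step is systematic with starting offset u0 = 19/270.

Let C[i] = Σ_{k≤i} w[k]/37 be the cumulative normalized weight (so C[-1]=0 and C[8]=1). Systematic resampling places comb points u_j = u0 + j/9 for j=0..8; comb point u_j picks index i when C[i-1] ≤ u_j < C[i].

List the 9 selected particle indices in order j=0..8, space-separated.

C = [3/37, 10/37, 16/37, 19/37, 20/37, 27/37, 33/37, 1, 1]
j=0: u_0=19/270 ∈ [0, 3/37) → index 0
j=1: u_1=49/270 ∈ [3/37, 10/37) → index 1
j=2: u_2=79/270 ∈ [10/37, 16/37) → index 2
j=3: u_3=109/270 ∈ [10/37, 16/37) → index 2
j=4: u_4=139/270 ∈ [19/37, 20/37) → index 4
j=5: u_5=169/270 ∈ [20/37, 27/37) → index 5
j=6: u_6=199/270 ∈ [27/37, 33/37) → index 6
j=7: u_7=229/270 ∈ [27/37, 33/37) → index 6
j=8: u_8=259/270 ∈ [33/37, 1) → index 7

0 1 2 2 4 5 6 6 7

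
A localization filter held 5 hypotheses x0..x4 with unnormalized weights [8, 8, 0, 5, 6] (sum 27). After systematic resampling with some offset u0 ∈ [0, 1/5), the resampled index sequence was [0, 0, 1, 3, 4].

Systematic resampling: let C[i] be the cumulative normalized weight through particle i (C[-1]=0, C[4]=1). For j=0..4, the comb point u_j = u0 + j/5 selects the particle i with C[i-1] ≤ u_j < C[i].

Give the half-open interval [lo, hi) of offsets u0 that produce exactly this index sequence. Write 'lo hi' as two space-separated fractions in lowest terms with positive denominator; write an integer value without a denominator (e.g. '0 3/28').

0 13/135

C = [8/27, 16/27, 16/27, 7/9, 1]
j=0 picked index 0: u0 ∈ [0, 8/27)
j=1 picked index 0: u0 ∈ [-1/5, 13/135)
j=2 picked index 1: u0 ∈ [-14/135, 26/135)
j=3 picked index 3: u0 ∈ [-1/135, 8/45)
j=4 picked index 4: u0 ∈ [-1/45, 1/5)
intersection: [0, 13/135)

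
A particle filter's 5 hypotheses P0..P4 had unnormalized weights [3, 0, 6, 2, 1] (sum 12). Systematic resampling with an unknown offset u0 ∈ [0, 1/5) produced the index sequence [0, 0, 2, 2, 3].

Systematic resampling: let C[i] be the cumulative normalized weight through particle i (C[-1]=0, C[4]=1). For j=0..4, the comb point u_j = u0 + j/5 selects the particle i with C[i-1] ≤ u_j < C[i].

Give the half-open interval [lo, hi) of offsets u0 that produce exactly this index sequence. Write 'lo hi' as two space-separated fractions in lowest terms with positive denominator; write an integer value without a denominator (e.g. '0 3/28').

0 1/20

C = [1/4, 1/4, 3/4, 11/12, 1]
j=0 picked index 0: u0 ∈ [0, 1/4)
j=1 picked index 0: u0 ∈ [-1/5, 1/20)
j=2 picked index 2: u0 ∈ [-3/20, 7/20)
j=3 picked index 2: u0 ∈ [-7/20, 3/20)
j=4 picked index 3: u0 ∈ [-1/20, 7/60)
intersection: [0, 1/20)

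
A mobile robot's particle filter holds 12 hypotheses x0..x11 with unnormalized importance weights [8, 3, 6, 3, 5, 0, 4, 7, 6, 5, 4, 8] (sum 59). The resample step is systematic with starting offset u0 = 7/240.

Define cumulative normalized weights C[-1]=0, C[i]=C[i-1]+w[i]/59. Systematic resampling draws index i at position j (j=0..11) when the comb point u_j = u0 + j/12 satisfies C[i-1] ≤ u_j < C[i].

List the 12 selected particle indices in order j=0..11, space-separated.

C = [8/59, 11/59, 17/59, 20/59, 25/59, 25/59, 29/59, 36/59, 42/59, 47/59, 51/59, 1]
j=0: u_0=7/240 ∈ [0, 8/59) → index 0
j=1: u_1=9/80 ∈ [0, 8/59) → index 0
j=2: u_2=47/240 ∈ [11/59, 17/59) → index 2
j=3: u_3=67/240 ∈ [11/59, 17/59) → index 2
j=4: u_4=29/80 ∈ [20/59, 25/59) → index 4
j=5: u_5=107/240 ∈ [25/59, 29/59) → index 6
j=6: u_6=127/240 ∈ [29/59, 36/59) → index 7
j=7: u_7=49/80 ∈ [36/59, 42/59) → index 8
j=8: u_8=167/240 ∈ [36/59, 42/59) → index 8
j=9: u_9=187/240 ∈ [42/59, 47/59) → index 9
j=10: u_10=69/80 ∈ [47/59, 51/59) → index 10
j=11: u_11=227/240 ∈ [51/59, 1) → index 11

0 0 2 2 4 6 7 8 8 9 10 11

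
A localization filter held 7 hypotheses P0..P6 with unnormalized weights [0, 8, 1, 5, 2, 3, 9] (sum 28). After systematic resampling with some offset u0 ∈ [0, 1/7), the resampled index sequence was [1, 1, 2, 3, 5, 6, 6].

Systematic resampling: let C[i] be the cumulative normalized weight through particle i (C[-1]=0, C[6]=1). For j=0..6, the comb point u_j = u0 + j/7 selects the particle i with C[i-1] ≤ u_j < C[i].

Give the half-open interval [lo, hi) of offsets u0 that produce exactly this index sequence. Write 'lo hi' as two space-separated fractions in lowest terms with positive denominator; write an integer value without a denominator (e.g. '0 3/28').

C = [0, 2/7, 9/28, 1/2, 4/7, 19/28, 1]
j=0 picked index 1: u0 ∈ [0, 2/7)
j=1 picked index 1: u0 ∈ [-1/7, 1/7)
j=2 picked index 2: u0 ∈ [0, 1/28)
j=3 picked index 3: u0 ∈ [-3/28, 1/14)
j=4 picked index 5: u0 ∈ [0, 3/28)
j=5 picked index 6: u0 ∈ [-1/28, 2/7)
j=6 picked index 6: u0 ∈ [-5/28, 1/7)
intersection: [0, 1/28)

0 1/28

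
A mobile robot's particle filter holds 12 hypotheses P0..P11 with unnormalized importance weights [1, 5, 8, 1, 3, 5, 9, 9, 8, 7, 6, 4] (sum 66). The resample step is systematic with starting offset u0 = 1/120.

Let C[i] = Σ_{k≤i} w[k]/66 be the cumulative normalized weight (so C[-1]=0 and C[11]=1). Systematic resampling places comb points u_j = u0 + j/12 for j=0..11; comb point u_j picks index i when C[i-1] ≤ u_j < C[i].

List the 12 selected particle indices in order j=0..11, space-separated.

0 2 2 4 5 6 7 7 8 9 9 10

C = [1/66, 1/11, 7/33, 5/22, 3/11, 23/66, 16/33, 41/66, 49/66, 28/33, 31/33, 1]
j=0: u_0=1/120 ∈ [0, 1/66) → index 0
j=1: u_1=11/120 ∈ [1/11, 7/33) → index 2
j=2: u_2=7/40 ∈ [1/11, 7/33) → index 2
j=3: u_3=31/120 ∈ [5/22, 3/11) → index 4
j=4: u_4=41/120 ∈ [3/11, 23/66) → index 5
j=5: u_5=17/40 ∈ [23/66, 16/33) → index 6
j=6: u_6=61/120 ∈ [16/33, 41/66) → index 7
j=7: u_7=71/120 ∈ [16/33, 41/66) → index 7
j=8: u_8=27/40 ∈ [41/66, 49/66) → index 8
j=9: u_9=91/120 ∈ [49/66, 28/33) → index 9
j=10: u_10=101/120 ∈ [49/66, 28/33) → index 9
j=11: u_11=37/40 ∈ [28/33, 31/33) → index 10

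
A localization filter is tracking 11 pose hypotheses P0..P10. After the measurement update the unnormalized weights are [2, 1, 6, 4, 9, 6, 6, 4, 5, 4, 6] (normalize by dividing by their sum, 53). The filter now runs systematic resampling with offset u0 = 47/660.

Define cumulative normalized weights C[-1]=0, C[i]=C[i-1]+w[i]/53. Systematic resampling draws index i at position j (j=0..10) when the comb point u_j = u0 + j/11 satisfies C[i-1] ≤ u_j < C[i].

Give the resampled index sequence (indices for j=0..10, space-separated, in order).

C = [2/53, 3/53, 9/53, 13/53, 22/53, 28/53, 34/53, 38/53, 43/53, 47/53, 1]
j=0: u_0=47/660 ∈ [3/53, 9/53) → index 2
j=1: u_1=107/660 ∈ [3/53, 9/53) → index 2
j=2: u_2=167/660 ∈ [13/53, 22/53) → index 4
j=3: u_3=227/660 ∈ [13/53, 22/53) → index 4
j=4: u_4=287/660 ∈ [22/53, 28/53) → index 5
j=5: u_5=347/660 ∈ [22/53, 28/53) → index 5
j=6: u_6=37/60 ∈ [28/53, 34/53) → index 6
j=7: u_7=467/660 ∈ [34/53, 38/53) → index 7
j=8: u_8=527/660 ∈ [38/53, 43/53) → index 8
j=9: u_9=587/660 ∈ [47/53, 1) → index 10
j=10: u_10=647/660 ∈ [47/53, 1) → index 10

2 2 4 4 5 5 6 7 8 10 10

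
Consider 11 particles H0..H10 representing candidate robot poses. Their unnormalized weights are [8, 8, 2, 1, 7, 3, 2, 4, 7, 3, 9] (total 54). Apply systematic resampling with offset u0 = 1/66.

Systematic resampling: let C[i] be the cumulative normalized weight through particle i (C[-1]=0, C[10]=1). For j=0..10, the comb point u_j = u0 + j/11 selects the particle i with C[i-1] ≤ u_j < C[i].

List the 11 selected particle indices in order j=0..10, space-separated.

0 0 1 1 4 4 6 8 8 10 10

C = [4/27, 8/27, 1/3, 19/54, 13/27, 29/54, 31/54, 35/54, 7/9, 5/6, 1]
j=0: u_0=1/66 ∈ [0, 4/27) → index 0
j=1: u_1=7/66 ∈ [0, 4/27) → index 0
j=2: u_2=13/66 ∈ [4/27, 8/27) → index 1
j=3: u_3=19/66 ∈ [4/27, 8/27) → index 1
j=4: u_4=25/66 ∈ [19/54, 13/27) → index 4
j=5: u_5=31/66 ∈ [19/54, 13/27) → index 4
j=6: u_6=37/66 ∈ [29/54, 31/54) → index 6
j=7: u_7=43/66 ∈ [35/54, 7/9) → index 8
j=8: u_8=49/66 ∈ [35/54, 7/9) → index 8
j=9: u_9=5/6 ∈ [5/6, 1) → index 10
j=10: u_10=61/66 ∈ [5/6, 1) → index 10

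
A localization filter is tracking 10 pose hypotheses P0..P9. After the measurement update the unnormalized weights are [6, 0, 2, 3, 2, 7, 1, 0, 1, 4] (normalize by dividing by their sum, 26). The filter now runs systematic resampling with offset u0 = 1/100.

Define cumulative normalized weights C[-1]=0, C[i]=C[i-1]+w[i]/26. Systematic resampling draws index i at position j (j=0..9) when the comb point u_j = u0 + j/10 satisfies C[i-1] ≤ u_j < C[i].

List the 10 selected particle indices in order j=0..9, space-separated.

C = [3/13, 3/13, 4/13, 11/26, 1/2, 10/13, 21/26, 21/26, 11/13, 1]
j=0: u_0=1/100 ∈ [0, 3/13) → index 0
j=1: u_1=11/100 ∈ [0, 3/13) → index 0
j=2: u_2=21/100 ∈ [0, 3/13) → index 0
j=3: u_3=31/100 ∈ [4/13, 11/26) → index 3
j=4: u_4=41/100 ∈ [4/13, 11/26) → index 3
j=5: u_5=51/100 ∈ [1/2, 10/13) → index 5
j=6: u_6=61/100 ∈ [1/2, 10/13) → index 5
j=7: u_7=71/100 ∈ [1/2, 10/13) → index 5
j=8: u_8=81/100 ∈ [21/26, 11/13) → index 8
j=9: u_9=91/100 ∈ [11/13, 1) → index 9

0 0 0 3 3 5 5 5 8 9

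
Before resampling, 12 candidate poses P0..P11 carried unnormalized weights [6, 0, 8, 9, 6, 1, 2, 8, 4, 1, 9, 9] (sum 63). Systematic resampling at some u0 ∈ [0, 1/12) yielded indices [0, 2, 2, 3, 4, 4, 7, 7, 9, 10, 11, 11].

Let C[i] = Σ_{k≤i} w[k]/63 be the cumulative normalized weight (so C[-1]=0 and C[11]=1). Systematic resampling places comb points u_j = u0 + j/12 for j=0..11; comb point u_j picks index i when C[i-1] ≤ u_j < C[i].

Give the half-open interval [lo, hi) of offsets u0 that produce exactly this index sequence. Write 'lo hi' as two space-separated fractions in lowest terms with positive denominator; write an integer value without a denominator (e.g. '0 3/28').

C = [2/21, 2/21, 2/9, 23/63, 29/63, 10/21, 32/63, 40/63, 44/63, 5/7, 6/7, 1]
j=0 picked index 0: u0 ∈ [0, 2/21)
j=1 picked index 2: u0 ∈ [1/84, 5/36)
j=2 picked index 2: u0 ∈ [-1/14, 1/18)
j=3 picked index 3: u0 ∈ [-1/36, 29/252)
j=4 picked index 4: u0 ∈ [2/63, 8/63)
j=5 picked index 4: u0 ∈ [-13/252, 11/252)
j=6 picked index 7: u0 ∈ [1/126, 17/126)
j=7 picked index 7: u0 ∈ [-19/252, 13/252)
j=8 picked index 9: u0 ∈ [2/63, 1/21)
j=9 picked index 10: u0 ∈ [-1/28, 3/28)
j=10 picked index 11: u0 ∈ [1/42, 1/6)
j=11 picked index 11: u0 ∈ [-5/84, 1/12)
intersection: [2/63, 11/252)

2/63 11/252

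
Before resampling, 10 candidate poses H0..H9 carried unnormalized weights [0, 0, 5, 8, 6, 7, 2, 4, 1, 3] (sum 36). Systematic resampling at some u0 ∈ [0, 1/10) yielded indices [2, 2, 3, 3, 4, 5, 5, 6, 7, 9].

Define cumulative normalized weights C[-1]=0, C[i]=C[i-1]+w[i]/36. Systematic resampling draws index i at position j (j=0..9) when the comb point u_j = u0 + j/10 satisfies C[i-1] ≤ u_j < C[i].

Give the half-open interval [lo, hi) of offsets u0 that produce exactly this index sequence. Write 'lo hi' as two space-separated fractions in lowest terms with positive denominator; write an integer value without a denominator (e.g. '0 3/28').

C = [0, 0, 5/36, 13/36, 19/36, 13/18, 7/9, 8/9, 11/12, 1]
j=0 picked index 2: u0 ∈ [0, 5/36)
j=1 picked index 2: u0 ∈ [-1/10, 7/180)
j=2 picked index 3: u0 ∈ [-11/180, 29/180)
j=3 picked index 3: u0 ∈ [-29/180, 11/180)
j=4 picked index 4: u0 ∈ [-7/180, 23/180)
j=5 picked index 5: u0 ∈ [1/36, 2/9)
j=6 picked index 5: u0 ∈ [-13/180, 11/90)
j=7 picked index 6: u0 ∈ [1/45, 7/90)
j=8 picked index 7: u0 ∈ [-1/45, 4/45)
j=9 picked index 9: u0 ∈ [1/60, 1/10)
intersection: [1/36, 7/180)

1/36 7/180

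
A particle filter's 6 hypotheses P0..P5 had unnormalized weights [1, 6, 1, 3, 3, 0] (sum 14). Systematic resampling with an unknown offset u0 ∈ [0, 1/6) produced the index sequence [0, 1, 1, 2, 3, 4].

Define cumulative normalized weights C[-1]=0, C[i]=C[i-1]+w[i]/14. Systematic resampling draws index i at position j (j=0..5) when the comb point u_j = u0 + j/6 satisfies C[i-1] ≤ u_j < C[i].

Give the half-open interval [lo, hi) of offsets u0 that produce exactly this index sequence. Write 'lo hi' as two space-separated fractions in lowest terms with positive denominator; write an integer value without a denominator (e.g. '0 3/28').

C = [1/14, 1/2, 4/7, 11/14, 1, 1]
j=0 picked index 0: u0 ∈ [0, 1/14)
j=1 picked index 1: u0 ∈ [-2/21, 1/3)
j=2 picked index 1: u0 ∈ [-11/42, 1/6)
j=3 picked index 2: u0 ∈ [0, 1/14)
j=4 picked index 3: u0 ∈ [-2/21, 5/42)
j=5 picked index 4: u0 ∈ [-1/21, 1/6)
intersection: [0, 1/14)

0 1/14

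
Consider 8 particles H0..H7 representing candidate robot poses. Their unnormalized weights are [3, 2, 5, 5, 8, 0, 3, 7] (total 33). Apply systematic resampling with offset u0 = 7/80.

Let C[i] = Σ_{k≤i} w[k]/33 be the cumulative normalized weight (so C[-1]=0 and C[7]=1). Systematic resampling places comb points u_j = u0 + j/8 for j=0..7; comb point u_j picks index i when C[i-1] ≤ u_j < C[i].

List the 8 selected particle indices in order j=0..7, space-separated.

0 2 3 4 4 6 7 7

C = [1/11, 5/33, 10/33, 5/11, 23/33, 23/33, 26/33, 1]
j=0: u_0=7/80 ∈ [0, 1/11) → index 0
j=1: u_1=17/80 ∈ [5/33, 10/33) → index 2
j=2: u_2=27/80 ∈ [10/33, 5/11) → index 3
j=3: u_3=37/80 ∈ [5/11, 23/33) → index 4
j=4: u_4=47/80 ∈ [5/11, 23/33) → index 4
j=5: u_5=57/80 ∈ [23/33, 26/33) → index 6
j=6: u_6=67/80 ∈ [26/33, 1) → index 7
j=7: u_7=77/80 ∈ [26/33, 1) → index 7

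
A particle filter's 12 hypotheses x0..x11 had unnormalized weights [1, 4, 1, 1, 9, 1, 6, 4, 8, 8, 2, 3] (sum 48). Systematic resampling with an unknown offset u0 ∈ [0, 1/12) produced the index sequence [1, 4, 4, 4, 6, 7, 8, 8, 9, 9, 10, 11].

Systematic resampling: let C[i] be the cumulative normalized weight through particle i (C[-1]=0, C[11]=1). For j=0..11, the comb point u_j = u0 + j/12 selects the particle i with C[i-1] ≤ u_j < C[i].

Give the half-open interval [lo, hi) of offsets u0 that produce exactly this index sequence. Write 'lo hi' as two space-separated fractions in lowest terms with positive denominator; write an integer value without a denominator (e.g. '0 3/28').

C = [1/48, 5/48, 1/8, 7/48, 1/3, 17/48, 23/48, 9/16, 35/48, 43/48, 15/16, 1]
j=0 picked index 1: u0 ∈ [1/48, 5/48)
j=1 picked index 4: u0 ∈ [1/16, 1/4)
j=2 picked index 4: u0 ∈ [-1/48, 1/6)
j=3 picked index 4: u0 ∈ [-5/48, 1/12)
j=4 picked index 6: u0 ∈ [1/48, 7/48)
j=5 picked index 7: u0 ∈ [1/16, 7/48)
j=6 picked index 8: u0 ∈ [1/16, 11/48)
j=7 picked index 8: u0 ∈ [-1/48, 7/48)
j=8 picked index 9: u0 ∈ [1/16, 11/48)
j=9 picked index 9: u0 ∈ [-1/48, 7/48)
j=10 picked index 10: u0 ∈ [1/16, 5/48)
j=11 picked index 11: u0 ∈ [1/48, 1/12)
intersection: [1/16, 1/12)

1/16 1/12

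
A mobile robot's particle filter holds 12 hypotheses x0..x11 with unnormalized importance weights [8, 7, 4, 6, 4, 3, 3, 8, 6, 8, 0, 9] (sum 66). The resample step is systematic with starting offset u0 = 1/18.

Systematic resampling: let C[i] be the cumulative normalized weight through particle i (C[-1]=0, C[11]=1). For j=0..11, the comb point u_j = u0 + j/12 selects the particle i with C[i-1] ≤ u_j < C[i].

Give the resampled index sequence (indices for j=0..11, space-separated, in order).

C = [4/33, 5/22, 19/66, 25/66, 29/66, 16/33, 35/66, 43/66, 49/66, 19/22, 19/22, 1]
j=0: u_0=1/18 ∈ [0, 4/33) → index 0
j=1: u_1=5/36 ∈ [4/33, 5/22) → index 1
j=2: u_2=2/9 ∈ [4/33, 5/22) → index 1
j=3: u_3=11/36 ∈ [19/66, 25/66) → index 3
j=4: u_4=7/18 ∈ [25/66, 29/66) → index 4
j=5: u_5=17/36 ∈ [29/66, 16/33) → index 5
j=6: u_6=5/9 ∈ [35/66, 43/66) → index 7
j=7: u_7=23/36 ∈ [35/66, 43/66) → index 7
j=8: u_8=13/18 ∈ [43/66, 49/66) → index 8
j=9: u_9=29/36 ∈ [49/66, 19/22) → index 9
j=10: u_10=8/9 ∈ [19/22, 1) → index 11
j=11: u_11=35/36 ∈ [19/22, 1) → index 11

0 1 1 3 4 5 7 7 8 9 11 11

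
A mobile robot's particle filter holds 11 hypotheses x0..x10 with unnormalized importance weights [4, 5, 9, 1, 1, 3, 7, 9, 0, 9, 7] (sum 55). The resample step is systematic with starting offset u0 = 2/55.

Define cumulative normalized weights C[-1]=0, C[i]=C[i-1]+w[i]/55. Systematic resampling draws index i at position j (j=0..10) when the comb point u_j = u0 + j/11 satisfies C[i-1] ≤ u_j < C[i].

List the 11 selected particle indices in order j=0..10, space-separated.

0 1 2 2 5 6 7 7 9 9 10

C = [4/55, 9/55, 18/55, 19/55, 4/11, 23/55, 6/11, 39/55, 39/55, 48/55, 1]
j=0: u_0=2/55 ∈ [0, 4/55) → index 0
j=1: u_1=7/55 ∈ [4/55, 9/55) → index 1
j=2: u_2=12/55 ∈ [9/55, 18/55) → index 2
j=3: u_3=17/55 ∈ [9/55, 18/55) → index 2
j=4: u_4=2/5 ∈ [4/11, 23/55) → index 5
j=5: u_5=27/55 ∈ [23/55, 6/11) → index 6
j=6: u_6=32/55 ∈ [6/11, 39/55) → index 7
j=7: u_7=37/55 ∈ [6/11, 39/55) → index 7
j=8: u_8=42/55 ∈ [39/55, 48/55) → index 9
j=9: u_9=47/55 ∈ [39/55, 48/55) → index 9
j=10: u_10=52/55 ∈ [48/55, 1) → index 10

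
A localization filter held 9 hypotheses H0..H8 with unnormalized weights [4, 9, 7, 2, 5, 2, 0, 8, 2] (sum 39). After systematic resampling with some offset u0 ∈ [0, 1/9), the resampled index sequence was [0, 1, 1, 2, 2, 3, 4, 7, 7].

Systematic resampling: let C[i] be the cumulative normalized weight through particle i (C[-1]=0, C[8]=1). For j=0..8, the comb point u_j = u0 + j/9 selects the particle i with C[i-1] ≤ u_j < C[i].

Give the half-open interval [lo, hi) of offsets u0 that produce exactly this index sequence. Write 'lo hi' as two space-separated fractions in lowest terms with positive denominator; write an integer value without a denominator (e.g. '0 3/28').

0 1/117

C = [4/39, 1/3, 20/39, 22/39, 9/13, 29/39, 29/39, 37/39, 1]
j=0 picked index 0: u0 ∈ [0, 4/39)
j=1 picked index 1: u0 ∈ [-1/117, 2/9)
j=2 picked index 1: u0 ∈ [-14/117, 1/9)
j=3 picked index 2: u0 ∈ [0, 7/39)
j=4 picked index 2: u0 ∈ [-1/9, 8/117)
j=5 picked index 3: u0 ∈ [-5/117, 1/117)
j=6 picked index 4: u0 ∈ [-4/39, 1/39)
j=7 picked index 7: u0 ∈ [-4/117, 20/117)
j=8 picked index 7: u0 ∈ [-17/117, 7/117)
intersection: [0, 1/117)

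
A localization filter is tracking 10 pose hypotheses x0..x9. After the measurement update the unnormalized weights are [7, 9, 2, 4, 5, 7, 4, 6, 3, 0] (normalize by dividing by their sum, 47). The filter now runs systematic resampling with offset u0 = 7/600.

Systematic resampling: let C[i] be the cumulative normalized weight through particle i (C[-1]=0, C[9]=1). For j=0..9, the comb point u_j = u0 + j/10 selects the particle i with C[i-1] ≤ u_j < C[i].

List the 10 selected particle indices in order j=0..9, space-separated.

0 0 1 1 3 4 5 5 7 7

C = [7/47, 16/47, 18/47, 22/47, 27/47, 34/47, 38/47, 44/47, 1, 1]
j=0: u_0=7/600 ∈ [0, 7/47) → index 0
j=1: u_1=67/600 ∈ [0, 7/47) → index 0
j=2: u_2=127/600 ∈ [7/47, 16/47) → index 1
j=3: u_3=187/600 ∈ [7/47, 16/47) → index 1
j=4: u_4=247/600 ∈ [18/47, 22/47) → index 3
j=5: u_5=307/600 ∈ [22/47, 27/47) → index 4
j=6: u_6=367/600 ∈ [27/47, 34/47) → index 5
j=7: u_7=427/600 ∈ [27/47, 34/47) → index 5
j=8: u_8=487/600 ∈ [38/47, 44/47) → index 7
j=9: u_9=547/600 ∈ [38/47, 44/47) → index 7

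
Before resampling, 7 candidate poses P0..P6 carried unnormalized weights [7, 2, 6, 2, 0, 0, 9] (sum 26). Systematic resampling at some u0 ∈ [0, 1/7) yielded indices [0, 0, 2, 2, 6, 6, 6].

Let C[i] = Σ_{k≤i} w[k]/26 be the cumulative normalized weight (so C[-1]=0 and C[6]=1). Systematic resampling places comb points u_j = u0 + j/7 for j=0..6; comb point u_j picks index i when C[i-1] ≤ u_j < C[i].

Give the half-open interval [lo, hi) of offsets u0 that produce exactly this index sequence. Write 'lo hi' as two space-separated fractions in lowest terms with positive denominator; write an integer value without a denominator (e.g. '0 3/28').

C = [7/26, 9/26, 15/26, 17/26, 17/26, 17/26, 1]
j=0 picked index 0: u0 ∈ [0, 7/26)
j=1 picked index 0: u0 ∈ [-1/7, 23/182)
j=2 picked index 2: u0 ∈ [11/182, 53/182)
j=3 picked index 2: u0 ∈ [-15/182, 27/182)
j=4 picked index 6: u0 ∈ [15/182, 3/7)
j=5 picked index 6: u0 ∈ [-11/182, 2/7)
j=6 picked index 6: u0 ∈ [-37/182, 1/7)
intersection: [15/182, 23/182)

15/182 23/182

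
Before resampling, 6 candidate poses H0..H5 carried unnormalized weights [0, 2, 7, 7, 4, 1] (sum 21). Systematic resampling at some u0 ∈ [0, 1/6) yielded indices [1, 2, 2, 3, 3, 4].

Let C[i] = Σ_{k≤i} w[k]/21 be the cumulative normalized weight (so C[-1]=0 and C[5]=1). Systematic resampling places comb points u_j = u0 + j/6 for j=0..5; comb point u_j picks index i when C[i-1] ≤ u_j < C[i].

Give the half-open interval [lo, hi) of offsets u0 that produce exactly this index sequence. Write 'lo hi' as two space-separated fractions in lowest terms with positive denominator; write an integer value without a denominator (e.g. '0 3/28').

C = [0, 2/21, 3/7, 16/21, 20/21, 1]
j=0 picked index 1: u0 ∈ [0, 2/21)
j=1 picked index 2: u0 ∈ [-1/14, 11/42)
j=2 picked index 2: u0 ∈ [-5/21, 2/21)
j=3 picked index 3: u0 ∈ [-1/14, 11/42)
j=4 picked index 3: u0 ∈ [-5/21, 2/21)
j=5 picked index 4: u0 ∈ [-1/14, 5/42)
intersection: [0, 2/21)

0 2/21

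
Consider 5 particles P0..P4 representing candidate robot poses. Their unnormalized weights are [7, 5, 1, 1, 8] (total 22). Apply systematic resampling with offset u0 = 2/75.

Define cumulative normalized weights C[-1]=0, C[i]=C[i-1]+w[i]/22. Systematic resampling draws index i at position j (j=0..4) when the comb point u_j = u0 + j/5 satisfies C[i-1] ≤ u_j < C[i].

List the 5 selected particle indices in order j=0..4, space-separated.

0 0 1 3 4

C = [7/22, 6/11, 13/22, 7/11, 1]
j=0: u_0=2/75 ∈ [0, 7/22) → index 0
j=1: u_1=17/75 ∈ [0, 7/22) → index 0
j=2: u_2=32/75 ∈ [7/22, 6/11) → index 1
j=3: u_3=47/75 ∈ [13/22, 7/11) → index 3
j=4: u_4=62/75 ∈ [7/11, 1) → index 4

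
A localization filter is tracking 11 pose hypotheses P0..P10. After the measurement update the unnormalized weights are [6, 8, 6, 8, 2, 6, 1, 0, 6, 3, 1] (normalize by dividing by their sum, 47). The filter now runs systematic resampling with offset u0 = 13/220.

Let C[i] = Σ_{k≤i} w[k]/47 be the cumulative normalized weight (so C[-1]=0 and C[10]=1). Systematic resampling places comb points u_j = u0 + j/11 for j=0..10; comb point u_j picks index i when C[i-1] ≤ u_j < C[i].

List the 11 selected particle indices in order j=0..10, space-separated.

C = [6/47, 14/47, 20/47, 28/47, 30/47, 36/47, 37/47, 37/47, 43/47, 46/47, 1]
j=0: u_0=13/220 ∈ [0, 6/47) → index 0
j=1: u_1=3/20 ∈ [6/47, 14/47) → index 1
j=2: u_2=53/220 ∈ [6/47, 14/47) → index 1
j=3: u_3=73/220 ∈ [14/47, 20/47) → index 2
j=4: u_4=93/220 ∈ [14/47, 20/47) → index 2
j=5: u_5=113/220 ∈ [20/47, 28/47) → index 3
j=6: u_6=133/220 ∈ [28/47, 30/47) → index 4
j=7: u_7=153/220 ∈ [30/47, 36/47) → index 5
j=8: u_8=173/220 ∈ [36/47, 37/47) → index 6
j=9: u_9=193/220 ∈ [37/47, 43/47) → index 8
j=10: u_10=213/220 ∈ [43/47, 46/47) → index 9

0 1 1 2 2 3 4 5 6 8 9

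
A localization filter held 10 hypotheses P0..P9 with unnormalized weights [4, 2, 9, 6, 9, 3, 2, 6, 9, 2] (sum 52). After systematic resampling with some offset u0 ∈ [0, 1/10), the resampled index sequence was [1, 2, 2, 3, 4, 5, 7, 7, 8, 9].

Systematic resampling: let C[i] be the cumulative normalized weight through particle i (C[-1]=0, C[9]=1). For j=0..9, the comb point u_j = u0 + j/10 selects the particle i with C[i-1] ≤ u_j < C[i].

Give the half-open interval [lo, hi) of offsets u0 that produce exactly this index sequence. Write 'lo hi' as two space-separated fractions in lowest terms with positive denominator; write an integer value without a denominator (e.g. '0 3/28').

1/13 23/260

C = [1/13, 3/26, 15/52, 21/52, 15/26, 33/52, 35/52, 41/52, 25/26, 1]
j=0 picked index 1: u0 ∈ [1/13, 3/26)
j=1 picked index 2: u0 ∈ [1/65, 49/260)
j=2 picked index 2: u0 ∈ [-11/130, 23/260)
j=3 picked index 3: u0 ∈ [-3/260, 27/260)
j=4 picked index 4: u0 ∈ [1/260, 23/130)
j=5 picked index 5: u0 ∈ [1/13, 7/52)
j=6 picked index 7: u0 ∈ [19/260, 49/260)
j=7 picked index 7: u0 ∈ [-7/260, 23/260)
j=8 picked index 8: u0 ∈ [-3/260, 21/130)
j=9 picked index 9: u0 ∈ [4/65, 1/10)
intersection: [1/13, 23/260)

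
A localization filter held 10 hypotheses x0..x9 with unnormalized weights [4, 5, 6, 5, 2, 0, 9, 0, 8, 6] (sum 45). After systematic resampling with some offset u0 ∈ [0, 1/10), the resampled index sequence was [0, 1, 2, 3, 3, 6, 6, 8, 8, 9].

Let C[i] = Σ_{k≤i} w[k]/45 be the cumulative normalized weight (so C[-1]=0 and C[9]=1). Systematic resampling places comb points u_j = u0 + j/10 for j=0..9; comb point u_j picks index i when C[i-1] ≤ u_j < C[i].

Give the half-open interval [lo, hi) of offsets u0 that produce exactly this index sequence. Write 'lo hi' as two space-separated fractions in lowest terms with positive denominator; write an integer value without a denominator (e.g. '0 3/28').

1/30 2/45

C = [4/45, 1/5, 1/3, 4/9, 22/45, 22/45, 31/45, 31/45, 13/15, 1]
j=0 picked index 0: u0 ∈ [0, 4/45)
j=1 picked index 1: u0 ∈ [-1/90, 1/10)
j=2 picked index 2: u0 ∈ [0, 2/15)
j=3 picked index 3: u0 ∈ [1/30, 13/90)
j=4 picked index 3: u0 ∈ [-1/15, 2/45)
j=5 picked index 6: u0 ∈ [-1/90, 17/90)
j=6 picked index 6: u0 ∈ [-1/9, 4/45)
j=7 picked index 8: u0 ∈ [-1/90, 1/6)
j=8 picked index 8: u0 ∈ [-1/9, 1/15)
j=9 picked index 9: u0 ∈ [-1/30, 1/10)
intersection: [1/30, 2/45)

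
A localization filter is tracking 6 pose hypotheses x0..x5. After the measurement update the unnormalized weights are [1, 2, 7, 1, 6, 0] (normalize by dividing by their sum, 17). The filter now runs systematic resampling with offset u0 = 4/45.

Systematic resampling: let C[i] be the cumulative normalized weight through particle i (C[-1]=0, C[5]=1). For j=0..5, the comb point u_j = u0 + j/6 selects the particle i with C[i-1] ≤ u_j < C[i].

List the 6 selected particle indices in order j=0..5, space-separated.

C = [1/17, 3/17, 10/17, 11/17, 1, 1]
j=0: u_0=4/45 ∈ [1/17, 3/17) → index 1
j=1: u_1=23/90 ∈ [3/17, 10/17) → index 2
j=2: u_2=19/45 ∈ [3/17, 10/17) → index 2
j=3: u_3=53/90 ∈ [10/17, 11/17) → index 3
j=4: u_4=34/45 ∈ [11/17, 1) → index 4
j=5: u_5=83/90 ∈ [11/17, 1) → index 4

1 2 2 3 4 4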